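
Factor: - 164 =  - 2^2*41^1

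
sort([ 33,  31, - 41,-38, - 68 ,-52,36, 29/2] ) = [ - 68, - 52, - 41,  -  38,29/2, 31, 33, 36] 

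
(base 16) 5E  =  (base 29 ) 37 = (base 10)94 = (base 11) 86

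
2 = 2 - 0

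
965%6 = 5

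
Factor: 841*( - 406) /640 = -170723/320 = -2^( - 6)*5^( - 1 )*7^1 * 29^3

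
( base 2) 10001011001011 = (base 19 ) 15cf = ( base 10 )8907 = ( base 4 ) 2023023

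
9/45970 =9/45970  =  0.00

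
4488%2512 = 1976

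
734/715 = 1+19/715  =  1.03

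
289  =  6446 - 6157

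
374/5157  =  374/5157 = 0.07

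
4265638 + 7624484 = 11890122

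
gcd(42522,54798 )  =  6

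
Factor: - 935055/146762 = -85005/13342 = - 2^ ( - 1)*3^2*5^1*7^( - 1) * 953^( - 1 )*1889^1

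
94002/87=31334/29 = 1080.48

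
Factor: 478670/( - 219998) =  - 5^1*151^1*347^( - 1 ) = - 755/347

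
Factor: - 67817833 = -67817833^1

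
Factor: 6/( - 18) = - 1/3  =  -3^( -1) 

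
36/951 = 12/317 = 0.04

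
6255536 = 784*7979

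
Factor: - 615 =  - 3^1*  5^1* 41^1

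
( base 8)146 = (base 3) 10210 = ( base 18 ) 5c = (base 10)102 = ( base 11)93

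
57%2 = 1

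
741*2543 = 1884363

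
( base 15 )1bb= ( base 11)335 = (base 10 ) 401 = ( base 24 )gh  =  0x191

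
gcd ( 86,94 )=2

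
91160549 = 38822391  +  52338158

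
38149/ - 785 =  - 38149/785 = - 48.60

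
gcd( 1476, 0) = 1476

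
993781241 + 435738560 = 1429519801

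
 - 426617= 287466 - 714083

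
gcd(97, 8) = 1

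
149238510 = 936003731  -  786765221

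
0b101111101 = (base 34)b7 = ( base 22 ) H7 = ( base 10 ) 381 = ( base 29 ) d4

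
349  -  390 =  -41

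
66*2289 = 151074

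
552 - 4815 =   -  4263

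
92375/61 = 92375/61 = 1514.34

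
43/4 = 10 + 3/4 = 10.75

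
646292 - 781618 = -135326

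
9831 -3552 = 6279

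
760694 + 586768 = 1347462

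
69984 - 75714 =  - 5730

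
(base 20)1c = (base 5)112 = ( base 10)32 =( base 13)26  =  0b100000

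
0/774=0 = 0.00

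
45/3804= 15/1268  =  0.01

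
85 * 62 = 5270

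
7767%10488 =7767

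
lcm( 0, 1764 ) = 0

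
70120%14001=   115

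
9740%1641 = 1535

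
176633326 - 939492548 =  - 762859222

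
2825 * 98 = 276850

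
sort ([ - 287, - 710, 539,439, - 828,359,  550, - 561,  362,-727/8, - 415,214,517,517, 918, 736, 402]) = [ - 828,-710 , - 561,-415,  -  287, - 727/8,214 , 359, 362 , 402,439,517, 517 , 539,550,736,918] 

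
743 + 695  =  1438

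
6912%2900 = 1112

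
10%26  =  10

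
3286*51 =167586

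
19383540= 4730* 4098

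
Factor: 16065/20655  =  7/9 = 3^( - 2) * 7^1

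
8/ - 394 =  - 1 + 193/197 = - 0.02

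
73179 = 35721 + 37458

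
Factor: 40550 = 2^1*5^2*811^1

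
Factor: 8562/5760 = 1427/960 = 2^( - 6 )* 3^( - 1)*5^ ( - 1) * 1427^1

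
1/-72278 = -1 + 72277/72278 = -0.00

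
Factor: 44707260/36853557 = 2^2*5^1*13^1 * 4409^1*944963^( - 1) = 1146340/944963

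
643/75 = 8 + 43/75  =  8.57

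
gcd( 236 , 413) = 59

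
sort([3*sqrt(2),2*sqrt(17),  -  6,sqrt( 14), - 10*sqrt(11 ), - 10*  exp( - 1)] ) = [-10*sqrt ( 11), - 6, - 10*exp( - 1),sqrt( 14), 3*sqrt( 2),2 * sqrt( 17) ]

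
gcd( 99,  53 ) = 1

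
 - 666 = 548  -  1214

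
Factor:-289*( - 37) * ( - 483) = - 5164719 = -  3^1*7^1*17^2*23^1*37^1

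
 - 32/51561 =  - 32/51561 = - 0.00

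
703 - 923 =-220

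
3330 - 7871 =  - 4541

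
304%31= 25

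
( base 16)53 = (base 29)2P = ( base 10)83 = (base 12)6b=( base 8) 123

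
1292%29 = 16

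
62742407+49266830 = 112009237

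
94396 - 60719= 33677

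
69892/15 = 69892/15= 4659.47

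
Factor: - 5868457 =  - 7^1*838351^1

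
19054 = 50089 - 31035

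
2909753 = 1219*2387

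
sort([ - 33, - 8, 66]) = [ - 33, - 8,66 ]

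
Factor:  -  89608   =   -2^3*23^1*487^1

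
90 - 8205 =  - 8115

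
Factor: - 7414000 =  - 2^4*5^3*11^1*337^1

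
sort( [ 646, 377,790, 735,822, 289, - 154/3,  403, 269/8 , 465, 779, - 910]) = [ -910, - 154/3, 269/8, 289,377,403,465, 646, 735, 779,790,  822 ]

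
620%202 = 14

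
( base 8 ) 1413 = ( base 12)54B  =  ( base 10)779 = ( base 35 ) M9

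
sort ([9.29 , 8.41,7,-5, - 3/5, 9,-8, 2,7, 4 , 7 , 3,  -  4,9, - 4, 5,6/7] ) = [  -  8, - 5, - 4, - 4,  -  3/5, 6/7,2,3,4, 5, 7,  7,7, 8.41,  9, 9,  9.29] 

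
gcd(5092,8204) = 4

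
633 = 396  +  237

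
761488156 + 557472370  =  1318960526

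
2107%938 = 231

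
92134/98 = 940 + 1/7 = 940.14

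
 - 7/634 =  - 7/634 = - 0.01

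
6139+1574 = 7713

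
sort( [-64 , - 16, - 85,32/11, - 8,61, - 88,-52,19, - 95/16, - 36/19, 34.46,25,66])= [ - 88,-85, - 64,-52,-16, - 8,-95/16, - 36/19,  32/11, 19,25,34.46,61 , 66] 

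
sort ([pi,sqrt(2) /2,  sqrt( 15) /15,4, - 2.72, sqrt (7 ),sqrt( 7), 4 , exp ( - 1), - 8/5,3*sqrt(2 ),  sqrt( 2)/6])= [ - 2.72, - 8/5,sqrt( 2)/6,sqrt ( 15 ) /15, exp( - 1),sqrt ( 2 ) /2,sqrt( 7), sqrt(7),pi, 4, 4, 3*sqrt( 2)]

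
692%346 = 0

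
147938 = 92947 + 54991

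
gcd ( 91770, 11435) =5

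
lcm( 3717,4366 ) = 275058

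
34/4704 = 17/2352 = 0.01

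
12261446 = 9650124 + 2611322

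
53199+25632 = 78831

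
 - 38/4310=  - 19/2155= - 0.01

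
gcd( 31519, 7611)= 43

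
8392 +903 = 9295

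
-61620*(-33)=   2033460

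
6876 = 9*764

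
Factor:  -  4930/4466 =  - 85/77  =  - 5^1*7^( - 1)*11^(-1) * 17^1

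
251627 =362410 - 110783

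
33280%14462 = 4356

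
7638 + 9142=16780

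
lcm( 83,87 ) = 7221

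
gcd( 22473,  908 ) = 227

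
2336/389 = 2336/389= 6.01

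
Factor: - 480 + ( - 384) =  - 2^5*3^3 =- 864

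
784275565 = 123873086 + 660402479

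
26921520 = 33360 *807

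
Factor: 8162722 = 2^1* 4081361^1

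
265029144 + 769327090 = 1034356234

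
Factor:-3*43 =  - 129 = - 3^1*43^1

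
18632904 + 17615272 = 36248176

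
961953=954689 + 7264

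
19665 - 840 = 18825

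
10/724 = 5/362= 0.01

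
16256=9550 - -6706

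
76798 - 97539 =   -  20741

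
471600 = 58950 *8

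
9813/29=9813/29  =  338.38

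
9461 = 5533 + 3928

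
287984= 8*35998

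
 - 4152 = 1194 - 5346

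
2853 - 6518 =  - 3665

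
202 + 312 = 514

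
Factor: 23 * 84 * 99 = 191268  =  2^2*3^3*7^1*11^1 * 23^1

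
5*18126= 90630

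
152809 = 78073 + 74736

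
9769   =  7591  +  2178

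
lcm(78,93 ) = 2418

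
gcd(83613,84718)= 1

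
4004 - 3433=571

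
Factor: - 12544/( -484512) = 8/309 = 2^3*3^( - 1)*103^(-1 )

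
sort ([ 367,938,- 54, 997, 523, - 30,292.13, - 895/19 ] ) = [-54 , - 895/19, - 30, 292.13,367,523,938, 997]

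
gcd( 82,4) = 2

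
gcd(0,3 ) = 3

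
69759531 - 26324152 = 43435379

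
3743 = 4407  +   - 664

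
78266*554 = 43359364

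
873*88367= 77144391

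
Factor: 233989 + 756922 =990911 = 101^1*9811^1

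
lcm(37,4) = 148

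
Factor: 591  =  3^1*197^1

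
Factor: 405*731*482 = 142698510 = 2^1*3^4*5^1 * 17^1*43^1* 241^1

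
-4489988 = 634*( -7082)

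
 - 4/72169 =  - 1 + 72165/72169 = - 0.00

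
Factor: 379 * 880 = 2^4 * 5^1*11^1*379^1 = 333520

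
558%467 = 91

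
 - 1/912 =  - 1/912 = -0.00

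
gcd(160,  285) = 5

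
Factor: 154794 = 2^1*3^1*25799^1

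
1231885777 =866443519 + 365442258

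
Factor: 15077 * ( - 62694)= - 2^1*3^6*43^1*15077^1 = - 945237438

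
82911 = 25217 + 57694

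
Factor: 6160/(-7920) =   -  3^ (  -  2)*7^1 = - 7/9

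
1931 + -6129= - 4198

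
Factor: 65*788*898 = 45995560 = 2^3*5^1 * 13^1*197^1*449^1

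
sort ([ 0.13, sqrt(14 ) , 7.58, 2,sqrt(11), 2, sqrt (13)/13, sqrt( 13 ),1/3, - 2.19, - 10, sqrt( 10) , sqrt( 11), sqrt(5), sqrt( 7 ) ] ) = [ - 10, - 2.19,0.13, sqrt( 13)/13, 1/3,  2, 2, sqrt(5), sqrt (7),sqrt ( 10),sqrt(11), sqrt (11),sqrt(13), sqrt(14),7.58 ]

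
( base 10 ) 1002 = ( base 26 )1ce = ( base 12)6B6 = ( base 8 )1752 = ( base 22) 21C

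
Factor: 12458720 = 2^5*5^1 * 77867^1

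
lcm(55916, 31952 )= 223664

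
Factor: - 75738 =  - 2^1*3^1*13^1*  971^1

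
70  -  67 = 3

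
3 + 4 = 7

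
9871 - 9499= 372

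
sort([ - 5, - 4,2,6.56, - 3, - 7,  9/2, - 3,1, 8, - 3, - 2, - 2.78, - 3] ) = [ - 7, - 5, - 4, - 3, - 3, - 3 , - 3, - 2.78,-2,1, 2,9/2,6.56, 8 ]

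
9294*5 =46470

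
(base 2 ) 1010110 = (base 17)51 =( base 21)42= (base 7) 152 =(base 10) 86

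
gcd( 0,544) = 544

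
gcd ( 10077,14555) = 1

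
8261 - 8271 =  - 10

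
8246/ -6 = - 1375 + 2/3 = - 1374.33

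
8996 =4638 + 4358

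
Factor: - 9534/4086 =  - 3^(  -  1 )*7^1 = - 7/3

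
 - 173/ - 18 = 9 + 11/18 = 9.61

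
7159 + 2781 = 9940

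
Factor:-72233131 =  - 31^1*2330101^1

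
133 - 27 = 106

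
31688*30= 950640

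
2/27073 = 2/27073= 0.00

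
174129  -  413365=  - 239236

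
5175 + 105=5280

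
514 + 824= 1338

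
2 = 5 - 3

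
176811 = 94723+82088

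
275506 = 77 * 3578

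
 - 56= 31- 87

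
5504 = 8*688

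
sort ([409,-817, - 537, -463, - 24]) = [ - 817, - 537, - 463, - 24,409] 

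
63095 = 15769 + 47326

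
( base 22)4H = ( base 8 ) 151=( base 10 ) 105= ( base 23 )4d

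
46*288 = 13248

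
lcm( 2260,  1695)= 6780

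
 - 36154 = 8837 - 44991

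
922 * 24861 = 22921842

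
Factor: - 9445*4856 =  - 45864920 = -2^3*5^1*607^1  *  1889^1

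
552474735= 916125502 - 363650767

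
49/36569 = 49/36569=0.00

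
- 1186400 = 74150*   ( - 16 ) 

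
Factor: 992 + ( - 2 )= 990= 2^1*3^2*5^1*11^1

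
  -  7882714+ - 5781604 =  - 13664318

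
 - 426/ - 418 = 213/209 = 1.02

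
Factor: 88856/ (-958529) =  -2^3*11^(-1)*13^( - 1)*29^1*383^1*6703^( - 1) 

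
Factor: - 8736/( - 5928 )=28/19 =2^2*7^1 *19^( - 1)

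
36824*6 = 220944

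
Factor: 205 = 5^1*41^1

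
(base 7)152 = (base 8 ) 126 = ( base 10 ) 86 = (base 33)2k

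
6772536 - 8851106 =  - 2078570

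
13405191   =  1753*7647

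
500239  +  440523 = 940762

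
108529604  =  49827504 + 58702100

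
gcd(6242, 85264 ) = 2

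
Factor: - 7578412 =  - 2^2 * 1894603^1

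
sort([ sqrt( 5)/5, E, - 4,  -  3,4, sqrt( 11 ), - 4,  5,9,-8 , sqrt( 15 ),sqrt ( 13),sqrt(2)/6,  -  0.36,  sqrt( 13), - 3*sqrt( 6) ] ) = [ - 8, - 3 * sqrt ( 6),-4, - 4, - 3, - 0.36 , sqrt( 2 )/6, sqrt(5) /5 , E, sqrt( 11), sqrt( 13 ),sqrt(13 ),sqrt(15),4, 5, 9] 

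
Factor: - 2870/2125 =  - 574/425 = - 2^1*5^( - 2 )*7^1*17^( - 1)*41^1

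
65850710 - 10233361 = 55617349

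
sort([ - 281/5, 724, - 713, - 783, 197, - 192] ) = [-783,  -  713, - 192 , -281/5, 197, 724 ]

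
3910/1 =3910 = 3910.00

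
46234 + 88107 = 134341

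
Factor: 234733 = 234733^1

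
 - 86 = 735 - 821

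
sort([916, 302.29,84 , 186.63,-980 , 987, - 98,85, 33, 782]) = [ - 980, - 98,33, 84, 85, 186.63,302.29,782, 916,987]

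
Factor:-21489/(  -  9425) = 3^1* 5^( - 2 )*19^1 =57/25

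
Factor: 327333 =3^1  *  109111^1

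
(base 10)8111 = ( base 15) 260B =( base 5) 224421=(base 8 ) 17657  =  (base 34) 70J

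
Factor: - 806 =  - 2^1*13^1*31^1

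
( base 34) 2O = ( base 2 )1011100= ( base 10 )92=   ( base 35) 2M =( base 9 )112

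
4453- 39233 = -34780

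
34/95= 34/95 = 0.36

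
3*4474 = 13422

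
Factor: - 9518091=-3^1 * 11^1*288427^1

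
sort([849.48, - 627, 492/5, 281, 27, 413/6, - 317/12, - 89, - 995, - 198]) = [ - 995, - 627, - 198, - 89, - 317/12,27, 413/6 , 492/5,  281, 849.48 ]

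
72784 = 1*72784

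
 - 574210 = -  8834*65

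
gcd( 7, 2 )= 1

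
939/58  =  16 + 11/58 = 16.19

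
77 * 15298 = 1177946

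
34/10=17/5 = 3.40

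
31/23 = 1+8/23 =1.35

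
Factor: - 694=-2^1 * 347^1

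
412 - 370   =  42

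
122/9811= 122/9811=0.01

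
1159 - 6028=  - 4869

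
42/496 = 21/248 = 0.08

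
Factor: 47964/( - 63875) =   -  2^2 * 3^1*5^(  -  3)*73^( - 1) *571^1 = - 6852/9125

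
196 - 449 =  - 253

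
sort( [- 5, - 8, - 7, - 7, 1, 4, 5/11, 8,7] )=[ - 8 , - 7, - 7, - 5,5/11, 1,4, 7,8 ]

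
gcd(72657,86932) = 1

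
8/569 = 8/569 = 0.01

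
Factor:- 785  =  -5^1*157^1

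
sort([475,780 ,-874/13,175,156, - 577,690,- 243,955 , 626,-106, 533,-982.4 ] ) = [-982.4  , - 577 ,-243, - 106,-874/13,156 , 175,475,533,626,690,780, 955]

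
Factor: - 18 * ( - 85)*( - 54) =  - 2^2*3^5 * 5^1 * 17^1 = -82620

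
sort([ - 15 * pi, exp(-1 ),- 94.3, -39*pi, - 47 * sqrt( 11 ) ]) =[-47*sqrt( 11 ), - 39*pi, - 94.3, - 15 *pi, exp( - 1 ) ]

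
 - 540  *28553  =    -  15418620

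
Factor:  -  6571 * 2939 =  - 2939^1*6571^1= - 19312169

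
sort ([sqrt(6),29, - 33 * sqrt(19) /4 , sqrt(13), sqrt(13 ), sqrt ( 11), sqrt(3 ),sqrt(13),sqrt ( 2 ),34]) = [-33*sqrt( 19 )/4  ,  sqrt( 2), sqrt(3),sqrt( 6),sqrt ( 11), sqrt(13),  sqrt(13 ), sqrt(13 ), 29, 34] 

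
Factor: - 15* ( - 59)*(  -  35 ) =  - 30975 = - 3^1*5^2 * 7^1 *59^1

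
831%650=181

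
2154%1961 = 193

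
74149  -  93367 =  - 19218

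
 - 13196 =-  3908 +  - 9288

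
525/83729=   525/83729 = 0.01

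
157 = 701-544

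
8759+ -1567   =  7192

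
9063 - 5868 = 3195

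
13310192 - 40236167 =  - 26925975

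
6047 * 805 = 4867835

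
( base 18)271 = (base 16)307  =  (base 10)775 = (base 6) 3331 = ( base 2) 1100000111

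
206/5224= 103/2612=0.04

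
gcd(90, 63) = 9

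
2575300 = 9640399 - 7065099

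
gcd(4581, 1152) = 9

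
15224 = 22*692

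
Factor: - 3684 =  - 2^2*3^1*307^1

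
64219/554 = 64219/554  =  115.92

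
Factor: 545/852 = 2^( - 2 ) * 3^( - 1) * 5^1*71^(-1) * 109^1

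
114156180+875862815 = 990018995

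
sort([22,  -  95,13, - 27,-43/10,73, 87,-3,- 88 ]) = [  -  95,-88,  -  27,-43/10,-3 , 13,22, 73,  87 ]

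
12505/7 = 12505/7= 1786.43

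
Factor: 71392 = 2^5 * 23^1 *97^1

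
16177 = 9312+6865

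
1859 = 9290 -7431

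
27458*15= 411870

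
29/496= 29/496 = 0.06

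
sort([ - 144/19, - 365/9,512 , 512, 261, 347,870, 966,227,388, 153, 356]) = [ - 365/9, - 144/19,  153,227,261,347,356,388 , 512, 512,870,  966]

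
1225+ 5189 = 6414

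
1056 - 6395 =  - 5339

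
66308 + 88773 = 155081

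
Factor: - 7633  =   - 17^1*449^1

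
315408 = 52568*6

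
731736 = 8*91467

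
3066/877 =3066/877 = 3.50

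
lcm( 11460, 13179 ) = 263580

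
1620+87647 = 89267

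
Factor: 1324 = 2^2 * 331^1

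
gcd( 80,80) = 80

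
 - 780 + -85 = - 865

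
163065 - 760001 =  - 596936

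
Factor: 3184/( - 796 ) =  - 2^2 = - 4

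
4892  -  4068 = 824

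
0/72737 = 0 = 0.00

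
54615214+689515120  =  744130334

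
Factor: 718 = 2^1*359^1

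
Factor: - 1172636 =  - 2^2 * 71^1*4129^1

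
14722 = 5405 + 9317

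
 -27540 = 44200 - 71740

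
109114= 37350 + 71764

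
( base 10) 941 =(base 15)42B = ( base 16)3ad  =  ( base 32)TD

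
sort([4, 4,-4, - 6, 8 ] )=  [ - 6,-4, 4, 4, 8]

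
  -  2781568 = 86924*(-32)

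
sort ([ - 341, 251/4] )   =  [ - 341, 251/4 ]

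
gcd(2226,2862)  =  318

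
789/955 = 789/955= 0.83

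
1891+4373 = 6264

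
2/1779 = 2/1779 = 0.00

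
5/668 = 5/668 =0.01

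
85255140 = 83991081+1264059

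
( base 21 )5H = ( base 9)145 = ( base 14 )8a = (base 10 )122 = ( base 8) 172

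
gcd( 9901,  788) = 1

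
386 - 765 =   -  379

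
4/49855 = 4/49855 = 0.00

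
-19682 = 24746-44428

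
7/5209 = 7/5209 = 0.00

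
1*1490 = 1490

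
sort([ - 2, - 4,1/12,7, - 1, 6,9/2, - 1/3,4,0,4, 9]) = [ - 4, - 2, - 1, - 1/3 , 0,1/12, 4,4, 9/2, 6 , 7,9]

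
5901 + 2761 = 8662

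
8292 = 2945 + 5347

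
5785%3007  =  2778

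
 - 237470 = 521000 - 758470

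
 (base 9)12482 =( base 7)33353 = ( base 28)AKH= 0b10000011100001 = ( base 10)8417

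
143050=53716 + 89334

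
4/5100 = 1/1275 = 0.00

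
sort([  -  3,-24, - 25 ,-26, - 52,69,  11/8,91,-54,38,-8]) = [-54, - 52 ,-26, - 25,-24, - 8, - 3,11/8,38, 69, 91]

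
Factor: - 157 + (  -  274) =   -  431 = - 431^1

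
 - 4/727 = -1 + 723/727  =  - 0.01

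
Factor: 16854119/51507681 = 3^( - 1)*2749^1*3083^( - 1 )*5569^( - 1 )*  6131^1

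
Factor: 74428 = 2^2*23^1*809^1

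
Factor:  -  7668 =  - 2^2*3^3 * 71^1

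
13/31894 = 13/31894=0.00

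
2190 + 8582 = 10772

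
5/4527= 5/4527 =0.00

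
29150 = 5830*5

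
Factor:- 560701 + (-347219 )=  - 2^4 * 3^2*5^1*13^1*97^1  =  - 907920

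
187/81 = 2+25/81 = 2.31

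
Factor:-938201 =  - 11^1*19^1*67^2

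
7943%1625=1443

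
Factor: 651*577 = 3^1*7^1*31^1 * 577^1 = 375627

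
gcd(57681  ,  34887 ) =87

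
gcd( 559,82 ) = 1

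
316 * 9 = 2844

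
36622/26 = 1408 + 7/13 = 1408.54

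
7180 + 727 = 7907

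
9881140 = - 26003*( - 380 ) 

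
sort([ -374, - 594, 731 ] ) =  [-594, - 374, 731 ]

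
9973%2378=461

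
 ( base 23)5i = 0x85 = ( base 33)41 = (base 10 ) 133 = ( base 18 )77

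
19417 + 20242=39659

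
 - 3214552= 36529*(-88 ) 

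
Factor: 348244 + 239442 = 2^1 * 11^1 *26713^1 = 587686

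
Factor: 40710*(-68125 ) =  - 2773368750 =-2^1*3^1 *5^5*23^1*59^1 * 109^1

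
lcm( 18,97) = 1746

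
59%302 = 59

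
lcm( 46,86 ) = 1978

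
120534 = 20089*6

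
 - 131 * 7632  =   - 999792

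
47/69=47/69=0.68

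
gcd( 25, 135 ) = 5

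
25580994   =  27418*933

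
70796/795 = 89+41/795 = 89.05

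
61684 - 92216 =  - 30532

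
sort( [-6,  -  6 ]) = [ - 6 , - 6]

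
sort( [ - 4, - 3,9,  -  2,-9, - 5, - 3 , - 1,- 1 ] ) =[ - 9, - 5, - 4, - 3, - 3 ,-2,-1, - 1 , 9]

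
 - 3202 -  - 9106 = 5904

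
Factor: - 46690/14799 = - 2^1*3^( - 1 )*5^1 * 7^1*23^1* 29^1*4933^(-1)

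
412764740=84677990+328086750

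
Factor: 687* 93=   63891 = 3^2 * 31^1*229^1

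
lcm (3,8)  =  24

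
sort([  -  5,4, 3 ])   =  [ -5, 3,4] 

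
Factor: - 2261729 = - 31^1 *72959^1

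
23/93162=23/93162 = 0.00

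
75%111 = 75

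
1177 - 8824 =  - 7647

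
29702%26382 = 3320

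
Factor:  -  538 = - 2^1*269^1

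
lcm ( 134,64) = 4288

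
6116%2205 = 1706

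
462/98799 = 154/32933 = 0.00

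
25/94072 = 25/94072 = 0.00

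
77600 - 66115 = 11485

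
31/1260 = 31/1260 = 0.02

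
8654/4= 2163+ 1/2 = 2163.50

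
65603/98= 669+41/98 = 669.42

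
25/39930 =5/7986=0.00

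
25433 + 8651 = 34084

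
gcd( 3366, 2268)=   18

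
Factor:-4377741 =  - 3^1*59^1 * 24733^1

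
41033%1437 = 797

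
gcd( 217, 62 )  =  31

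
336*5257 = 1766352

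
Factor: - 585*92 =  - 53820 = - 2^2*3^2*5^1*13^1*23^1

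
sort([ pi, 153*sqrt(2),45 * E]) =[ pi,45*E, 153*sqrt( 2 )] 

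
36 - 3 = 33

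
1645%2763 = 1645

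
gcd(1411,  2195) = 1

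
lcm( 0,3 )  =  0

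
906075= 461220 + 444855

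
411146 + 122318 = 533464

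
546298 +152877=699175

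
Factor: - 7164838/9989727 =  - 2^1 * 3^( - 1)*11^ ( - 1)*17^( - 1 )*17807^(-1 )*3582419^1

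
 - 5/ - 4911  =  5/4911 =0.00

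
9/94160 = 9/94160  =  0.00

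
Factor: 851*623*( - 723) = -383315079 =- 3^1*  7^1 * 23^1*37^1*89^1*241^1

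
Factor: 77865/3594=25955/1198=2^( - 1)*5^1 * 29^1*179^1 * 599^( - 1)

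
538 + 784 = 1322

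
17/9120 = 17/9120 = 0.00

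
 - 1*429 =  - 429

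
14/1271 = 14/1271 = 0.01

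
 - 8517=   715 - 9232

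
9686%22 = 6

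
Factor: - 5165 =-5^1*1033^1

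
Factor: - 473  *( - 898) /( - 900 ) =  - 2^(  -  1 )*3^( - 2)*5^( - 2 )*11^1*43^1*449^1 = - 212377/450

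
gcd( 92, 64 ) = 4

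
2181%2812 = 2181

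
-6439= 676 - 7115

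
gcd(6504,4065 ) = 813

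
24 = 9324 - 9300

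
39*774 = 30186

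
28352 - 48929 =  - 20577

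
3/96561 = 1/32187 = 0.00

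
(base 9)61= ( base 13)43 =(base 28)1r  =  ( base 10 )55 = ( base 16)37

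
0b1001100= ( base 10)76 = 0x4c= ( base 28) 2k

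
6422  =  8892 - 2470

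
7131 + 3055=10186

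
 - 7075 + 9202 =2127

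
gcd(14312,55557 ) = 1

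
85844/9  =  85844/9 = 9538.22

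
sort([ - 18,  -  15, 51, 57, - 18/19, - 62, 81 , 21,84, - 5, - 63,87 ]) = [ - 63, - 62, - 18, - 15, -5, - 18/19,21,51,57,81,84,87 ] 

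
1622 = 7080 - 5458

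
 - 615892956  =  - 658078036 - - 42185080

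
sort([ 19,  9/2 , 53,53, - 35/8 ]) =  [ - 35/8,9/2,19,53,53 ] 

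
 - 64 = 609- 673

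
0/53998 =0 = 0.00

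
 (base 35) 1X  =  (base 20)38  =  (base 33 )22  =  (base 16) 44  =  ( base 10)68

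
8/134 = 4/67 = 0.06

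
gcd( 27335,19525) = 3905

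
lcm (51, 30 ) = 510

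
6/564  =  1/94 =0.01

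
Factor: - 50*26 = -1300 = -2^2*5^2*13^1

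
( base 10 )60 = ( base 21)2i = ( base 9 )66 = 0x3c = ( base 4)330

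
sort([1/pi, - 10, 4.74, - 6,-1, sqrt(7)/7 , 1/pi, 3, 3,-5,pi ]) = [ - 10, - 6, - 5,  -  1,  1/pi, 1/pi,  sqrt( 7) /7, 3,3,pi,4.74 ]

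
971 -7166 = -6195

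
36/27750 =6/4625 = 0.00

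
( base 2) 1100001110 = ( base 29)qs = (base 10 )782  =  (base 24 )18e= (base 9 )1058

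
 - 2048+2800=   752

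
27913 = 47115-19202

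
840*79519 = 66795960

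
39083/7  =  5583 + 2/7 =5583.29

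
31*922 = 28582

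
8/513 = 8/513 = 0.02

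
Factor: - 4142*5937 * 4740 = -2^3*3^2*5^1 * 19^1*79^1*109^1*1979^1=- 116561595960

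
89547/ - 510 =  - 176+71/170 =- 175.58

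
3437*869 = 2986753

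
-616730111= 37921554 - 654651665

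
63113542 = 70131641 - 7018099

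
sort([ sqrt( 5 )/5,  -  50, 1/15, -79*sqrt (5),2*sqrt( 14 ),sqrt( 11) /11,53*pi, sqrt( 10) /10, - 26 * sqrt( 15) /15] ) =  [ -79 * sqrt( 5 ),-50, - 26*sqrt( 15)/15,1/15,sqrt( 11)/11,sqrt( 10) /10, sqrt( 5)/5,2* sqrt (14 ),53*pi]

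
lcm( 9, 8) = 72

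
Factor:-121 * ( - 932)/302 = 56386/151 = 2^1 * 11^2* 151^( - 1)*233^1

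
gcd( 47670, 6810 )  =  6810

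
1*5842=5842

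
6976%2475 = 2026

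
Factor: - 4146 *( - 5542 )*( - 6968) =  - 160104655776 = - 2^5* 3^1*13^1*17^1 * 67^1*163^1*691^1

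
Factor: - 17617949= - 3547^1 * 4967^1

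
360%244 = 116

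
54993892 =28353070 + 26640822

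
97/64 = 1 + 33/64  =  1.52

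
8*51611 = 412888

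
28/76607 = 28/76607 = 0.00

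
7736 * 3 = 23208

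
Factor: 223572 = 2^2*3^1*31^1*601^1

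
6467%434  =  391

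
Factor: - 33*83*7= - 3^1*7^1 * 11^1 * 83^1 =- 19173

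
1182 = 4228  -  3046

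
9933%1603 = 315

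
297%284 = 13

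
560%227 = 106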